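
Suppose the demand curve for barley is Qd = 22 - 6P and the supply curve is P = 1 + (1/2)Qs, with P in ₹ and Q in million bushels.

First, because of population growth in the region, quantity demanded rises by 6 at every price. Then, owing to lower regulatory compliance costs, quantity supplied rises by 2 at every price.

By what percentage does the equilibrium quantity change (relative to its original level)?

Original equilibrium: 22 - 6P = 2P - 2 gives 24 = 8P, so P = 3 and Q = 4.
After the shift, demand is Qd = 28 - 6P and supply is Qs = 2P.
Clearing the new market: 28 - 6P = 2P, so P = 3.5 and Q = 7.
%ΔQ = (7 − 4) / 4 × 100 = +75%.

+75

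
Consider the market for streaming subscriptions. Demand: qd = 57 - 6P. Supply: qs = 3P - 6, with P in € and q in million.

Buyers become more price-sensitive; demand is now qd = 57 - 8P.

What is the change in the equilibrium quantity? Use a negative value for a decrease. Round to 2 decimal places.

-3.82

Before the shock: 57 - 6P = 3P - 6 ⇒ 63 = 9P ⇒ P = 7, q = 15.
The new curves are qd = 57 - 8P (demand) and qs = 3P - 6 (supply).
Equate the new curves: 57 - 8P = 3P - 6, giving 63 = 11P, P = 63/11 ≈ 5.7273, q = 123/11 ≈ 11.1818.
Δq = 11.1818 − 15 = -3.82.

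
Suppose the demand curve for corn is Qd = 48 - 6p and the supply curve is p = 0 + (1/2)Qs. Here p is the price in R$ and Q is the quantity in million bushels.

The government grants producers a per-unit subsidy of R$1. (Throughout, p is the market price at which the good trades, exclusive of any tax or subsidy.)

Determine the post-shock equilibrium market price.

5.75

Solve the original market: 48 - 6p = 2p, hence p = 6 and Q = 12.
Since sellers receive the price plus the subsidy, the effective supply curve becomes Qs = 2p + 2.
Clearing the new market: 48 - 6p = 2p + 2, so p = 5.75 and Q = 13.5.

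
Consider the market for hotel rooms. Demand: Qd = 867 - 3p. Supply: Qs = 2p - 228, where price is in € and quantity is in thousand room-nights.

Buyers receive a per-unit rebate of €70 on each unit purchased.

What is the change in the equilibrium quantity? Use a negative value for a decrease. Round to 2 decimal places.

Original equilibrium: 867 - 3p = 2p - 228 gives 1095 = 5p, so p = 219 and Q = 210.
Since buyers' out-of-pocket price is the market price minus the rebate, the effective demand curve becomes Qd = 1077 - 3p.
Clearing the new market: 1077 - 3p = 2p - 228, so p = 261 and Q = 294.
ΔQ = 294 − 210 = +84.00.

+84.00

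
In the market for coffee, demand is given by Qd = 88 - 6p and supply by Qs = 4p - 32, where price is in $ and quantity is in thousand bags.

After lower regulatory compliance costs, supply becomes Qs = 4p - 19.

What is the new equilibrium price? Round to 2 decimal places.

10.70

Solve the original market: 88 - 6p = 4p - 32, hence p = 12 and Q = 16.
The new curves are Qd = 88 - 6p (demand) and Qs = 4p - 19 (supply).
Equate the new curves: 88 - 6p = 4p - 19, giving 107 = 10p, p = 10.7, Q = 23.8.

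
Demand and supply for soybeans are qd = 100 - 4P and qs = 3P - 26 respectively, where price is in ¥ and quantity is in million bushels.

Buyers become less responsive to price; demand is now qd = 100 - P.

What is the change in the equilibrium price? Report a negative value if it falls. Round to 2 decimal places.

+13.50

Original equilibrium: 100 - 4P = 3P - 26 gives 126 = 7P, so P = 18 and q = 28.
The shock moves the curves to qd = 100 - P and qs = 3P - 26.
Clearing the new market: 100 - P = 3P - 26, so P = 31.5 and q = 68.5.
ΔP = 31.5 − 18 = +13.50.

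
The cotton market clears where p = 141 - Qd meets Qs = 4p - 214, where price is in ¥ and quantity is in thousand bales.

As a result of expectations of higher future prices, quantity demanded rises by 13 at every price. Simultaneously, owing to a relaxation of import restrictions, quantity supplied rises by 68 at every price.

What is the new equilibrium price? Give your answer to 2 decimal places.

Original equilibrium: 141 - p = 4p - 214 gives 355 = 5p, so p = 71 and Q = 70.
With the change applied: demand Qd = 154 - p, supply Qs = 4p - 146.
New equilibrium: 154 - p = 4p - 146 ⇒ 300 = 5p ⇒ p = 60, Q = 94.

60.00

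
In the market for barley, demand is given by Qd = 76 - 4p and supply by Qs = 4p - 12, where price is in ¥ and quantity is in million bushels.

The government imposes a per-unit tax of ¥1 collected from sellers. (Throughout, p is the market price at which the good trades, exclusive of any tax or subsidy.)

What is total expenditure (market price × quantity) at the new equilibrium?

Before the shock: 76 - 4p = 4p - 12 ⇒ 88 = 8p ⇒ p = 11, Q = 32.
Since sellers keep the price net of the tax, the effective supply curve becomes Qs = 4p - 16.
Setting them equal: 76 - 4p = 4p - 16 → 92 = 8p, so p = 11.5 and Q = 30.
New expenditure = 11.5 × 30 = 345.

345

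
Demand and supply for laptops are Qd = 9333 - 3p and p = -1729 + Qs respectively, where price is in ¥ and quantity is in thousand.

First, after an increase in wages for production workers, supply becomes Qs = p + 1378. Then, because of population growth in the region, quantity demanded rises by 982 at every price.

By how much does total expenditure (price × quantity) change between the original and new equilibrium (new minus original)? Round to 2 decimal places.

+1170039.56

Solve the original market: 9333 - 3p = p + 1729, hence p = 1901 and Q = 3630.
After the shift, demand is Qd = 10315 - 3p and supply is Qs = p + 1378.
Equate the new curves: 10315 - 3p = p + 1378, giving 8937 = 4p, p = 2234.25, Q = 3612.25.
Expenditure moves from 1901×3630 = 6900630 to 2234.25×3612.25 = 8070669.5625; change = +1170039.56.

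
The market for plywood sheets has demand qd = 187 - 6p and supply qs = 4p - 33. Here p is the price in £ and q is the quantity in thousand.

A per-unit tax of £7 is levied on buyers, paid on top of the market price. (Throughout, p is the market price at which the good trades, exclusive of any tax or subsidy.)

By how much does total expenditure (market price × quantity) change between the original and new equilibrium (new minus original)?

Solve the original market: 187 - 6p = 4p - 33, hence p = 22 and q = 55.
Since buyers pay the price plus the tax, the effective demand curve becomes qd = 145 - 6p.
New equilibrium: 145 - 6p = 4p - 33 ⇒ 178 = 10p ⇒ p = 17.8, q = 38.2.
Expenditure moves from 22×55 = 1210 to 17.8×38.2 = 679.96; change = -530.04.

-530.04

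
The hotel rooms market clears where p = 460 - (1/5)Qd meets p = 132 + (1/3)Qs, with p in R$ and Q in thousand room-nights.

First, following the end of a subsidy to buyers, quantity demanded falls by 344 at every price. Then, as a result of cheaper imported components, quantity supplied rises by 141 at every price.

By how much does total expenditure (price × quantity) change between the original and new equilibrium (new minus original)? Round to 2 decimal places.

Solve the original market: 2300 - 5p = 3p - 396, hence p = 337 and Q = 615.
The new curves are Qd = 1956 - 5p (demand) and Qs = 3p - 255 (supply).
Setting them equal: 1956 - 5p = 3p - 255 → 2211 = 8p, so p = 276.375 and Q = 574.125.
Expenditure moves from 337×615 = 207255 to 276.375×574.125 = 158673.796875; change = -48581.20.

-48581.20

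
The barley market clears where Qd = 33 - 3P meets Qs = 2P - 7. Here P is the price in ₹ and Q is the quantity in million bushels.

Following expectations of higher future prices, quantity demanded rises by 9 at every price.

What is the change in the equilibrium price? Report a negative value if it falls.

+1.8

Solve the original market: 33 - 3P = 2P - 7, hence P = 8 and Q = 9.
The shock moves the curves to Qd = 42 - 3P and Qs = 2P - 7.
Setting them equal: 42 - 3P = 2P - 7 → 49 = 5P, so P = 9.8 and Q = 12.6.
ΔP = 9.8 − 8 = +1.8.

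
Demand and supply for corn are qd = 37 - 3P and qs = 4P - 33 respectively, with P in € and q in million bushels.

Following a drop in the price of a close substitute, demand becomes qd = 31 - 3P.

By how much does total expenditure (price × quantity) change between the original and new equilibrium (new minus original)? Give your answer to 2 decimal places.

-37.35

Before the shock: 37 - 3P = 4P - 33 ⇒ 70 = 7P ⇒ P = 10, q = 7.
With the change applied: demand qd = 31 - 3P, supply qs = 4P - 33.
Setting them equal: 31 - 3P = 4P - 33 → 64 = 7P, so P = 64/7 ≈ 9.1429 and q = 25/7 ≈ 3.5714.
Expenditure moves from 10×7 = 70 to 9.1429×3.5714 = 32.6531; change = -37.35.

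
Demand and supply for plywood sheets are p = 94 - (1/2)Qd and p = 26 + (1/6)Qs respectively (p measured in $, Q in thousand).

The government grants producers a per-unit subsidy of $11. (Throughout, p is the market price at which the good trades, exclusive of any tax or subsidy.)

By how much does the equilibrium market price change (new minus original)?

Original equilibrium: 188 - 2p = 6p - 156 gives 344 = 8p, so p = 43 and Q = 102.
Since sellers receive the price plus the subsidy, the effective supply curve becomes Qs = 6p - 90.
Equate the new curves: 188 - 2p = 6p - 90, giving 278 = 8p, p = 34.75, Q = 118.5.
Δp = 34.75 − 43 = -8.25.

-8.25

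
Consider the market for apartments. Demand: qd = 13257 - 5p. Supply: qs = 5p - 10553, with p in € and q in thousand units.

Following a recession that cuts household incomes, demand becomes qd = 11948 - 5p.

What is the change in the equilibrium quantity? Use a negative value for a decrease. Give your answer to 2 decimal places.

Solve the original market: 13257 - 5p = 5p - 10553, hence p = 2381 and q = 1352.
The new curves are qd = 11948 - 5p (demand) and qs = 5p - 10553 (supply).
Equate the new curves: 11948 - 5p = 5p - 10553, giving 22501 = 10p, p = 2250.1, q = 697.5.
Δq = 697.5 − 1352 = -654.50.

-654.50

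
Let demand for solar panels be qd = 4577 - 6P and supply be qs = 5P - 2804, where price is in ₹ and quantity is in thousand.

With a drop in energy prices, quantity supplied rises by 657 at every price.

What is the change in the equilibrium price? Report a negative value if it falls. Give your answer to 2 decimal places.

Solve the original market: 4577 - 6P = 5P - 2804, hence P = 671 and q = 551.
After the shift, demand is qd = 4577 - 6P and supply is qs = 5P - 2147.
New equilibrium: 4577 - 6P = 5P - 2147 ⇒ 6724 = 11P ⇒ P = 6724/11 ≈ 611.2727, q = 10003/11 ≈ 909.3636.
ΔP = 611.2727 − 671 = -59.73.

-59.73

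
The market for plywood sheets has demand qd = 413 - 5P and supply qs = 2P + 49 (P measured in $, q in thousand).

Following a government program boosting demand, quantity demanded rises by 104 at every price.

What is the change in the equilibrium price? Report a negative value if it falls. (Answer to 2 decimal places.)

Initially, 413 - 5P = 2P + 49, so 364 = 7P and P = 52, q = 153.
The shock moves the curves to qd = 517 - 5P and qs = 2P + 49.
Setting them equal: 517 - 5P = 2P + 49 → 468 = 7P, so P = 468/7 ≈ 66.8571 and q = 1279/7 ≈ 182.7143.
ΔP = 66.8571 − 52 = +14.86.

+14.86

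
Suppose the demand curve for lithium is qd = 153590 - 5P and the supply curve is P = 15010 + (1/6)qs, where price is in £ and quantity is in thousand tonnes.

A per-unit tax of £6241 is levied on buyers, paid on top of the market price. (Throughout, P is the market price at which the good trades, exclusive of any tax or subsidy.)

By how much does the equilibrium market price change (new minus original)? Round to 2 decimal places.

-2836.82

Before the shock: 153590 - 5P = 6P - 90060 ⇒ 243650 = 11P ⇒ P = 22150, q = 42840.
Since buyers pay the price plus the tax, the effective demand curve becomes qd = 122385 - 5P.
Setting them equal: 122385 - 5P = 6P - 90060 → 212445 = 11P, so P = 212445/11 ≈ 19313.1818 and q = 284010/11 ≈ 25819.0909.
ΔP = 19313.1818 − 22150 = -2836.82.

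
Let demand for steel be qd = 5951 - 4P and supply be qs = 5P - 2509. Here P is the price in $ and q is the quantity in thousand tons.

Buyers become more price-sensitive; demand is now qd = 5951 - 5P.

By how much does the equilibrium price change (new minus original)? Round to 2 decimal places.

-94.00

Initially, 5951 - 4P = 5P - 2509, so 8460 = 9P and P = 940, q = 2191.
After the shift, demand is qd = 5951 - 5P and supply is qs = 5P - 2509.
Clearing the new market: 5951 - 5P = 5P - 2509, so P = 846 and q = 1721.
ΔP = 846 − 940 = -94.00.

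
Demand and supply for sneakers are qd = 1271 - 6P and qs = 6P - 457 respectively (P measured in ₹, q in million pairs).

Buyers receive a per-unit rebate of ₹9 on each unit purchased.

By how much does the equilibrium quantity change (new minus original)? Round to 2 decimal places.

+27.00

Original equilibrium: 1271 - 6P = 6P - 457 gives 1728 = 12P, so P = 144 and q = 407.
Since buyers' out-of-pocket price is the market price minus the rebate, the effective demand curve becomes qd = 1325 - 6P.
Equate the new curves: 1325 - 6P = 6P - 457, giving 1782 = 12P, P = 148.5, q = 434.
Δq = 434 − 407 = +27.00.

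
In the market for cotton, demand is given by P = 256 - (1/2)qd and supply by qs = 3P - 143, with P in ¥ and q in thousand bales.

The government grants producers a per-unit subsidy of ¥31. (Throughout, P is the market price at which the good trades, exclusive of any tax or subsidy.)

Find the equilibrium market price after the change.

Original equilibrium: 512 - 2P = 3P - 143 gives 655 = 5P, so P = 131 and q = 250.
Since sellers receive the price plus the subsidy, the effective supply curve becomes qs = 3P - 50.
Setting them equal: 512 - 2P = 3P - 50 → 562 = 5P, so P = 112.4 and q = 287.2.

112.4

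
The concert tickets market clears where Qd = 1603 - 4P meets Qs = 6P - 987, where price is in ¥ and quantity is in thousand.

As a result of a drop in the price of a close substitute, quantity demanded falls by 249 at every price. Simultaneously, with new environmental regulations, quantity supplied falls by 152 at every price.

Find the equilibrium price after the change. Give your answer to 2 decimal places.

Initially, 1603 - 4P = 6P - 987, so 2590 = 10P and P = 259, Q = 567.
With the change applied: demand Qd = 1354 - 4P, supply Qs = 6P - 1139.
Setting them equal: 1354 - 4P = 6P - 1139 → 2493 = 10P, so P = 249.3 and Q = 356.8.

249.30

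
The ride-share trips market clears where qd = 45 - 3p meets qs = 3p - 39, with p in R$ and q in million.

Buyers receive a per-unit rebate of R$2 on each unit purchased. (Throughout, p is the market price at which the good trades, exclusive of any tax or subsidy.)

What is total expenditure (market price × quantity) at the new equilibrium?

90

Original equilibrium: 45 - 3p = 3p - 39 gives 84 = 6p, so p = 14 and q = 3.
Since buyers' out-of-pocket price is the market price minus the rebate, the effective demand curve becomes qd = 51 - 3p.
Equate the new curves: 51 - 3p = 3p - 39, giving 90 = 6p, p = 15, q = 6.
New expenditure = 15 × 6 = 90.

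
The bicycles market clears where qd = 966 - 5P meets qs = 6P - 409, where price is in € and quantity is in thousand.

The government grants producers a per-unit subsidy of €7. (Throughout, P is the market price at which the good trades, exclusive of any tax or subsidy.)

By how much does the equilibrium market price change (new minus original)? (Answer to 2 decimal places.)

-3.82

Solve the original market: 966 - 5P = 6P - 409, hence P = 125 and q = 341.
Since sellers receive the price plus the subsidy, the effective supply curve becomes qs = 6P - 367.
Clearing the new market: 966 - 5P = 6P - 367, so P = 1333/11 ≈ 121.1818 and q = 3961/11 ≈ 360.0909.
ΔP = 121.1818 − 125 = -3.82.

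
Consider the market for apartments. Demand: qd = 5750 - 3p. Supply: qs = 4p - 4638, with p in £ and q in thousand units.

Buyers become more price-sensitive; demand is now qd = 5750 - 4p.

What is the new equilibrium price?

Initially, 5750 - 3p = 4p - 4638, so 10388 = 7p and p = 1484, q = 1298.
The shock moves the curves to qd = 5750 - 4p and qs = 4p - 4638.
Equate the new curves: 5750 - 4p = 4p - 4638, giving 10388 = 8p, p = 1298.5, q = 556.

1298.5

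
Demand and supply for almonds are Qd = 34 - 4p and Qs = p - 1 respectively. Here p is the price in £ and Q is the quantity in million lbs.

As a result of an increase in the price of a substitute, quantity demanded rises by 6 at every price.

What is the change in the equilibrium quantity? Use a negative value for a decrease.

Initially, 34 - 4p = p - 1, so 35 = 5p and p = 7, Q = 6.
With the change applied: demand Qd = 40 - 4p, supply Qs = p - 1.
New equilibrium: 40 - 4p = p - 1 ⇒ 41 = 5p ⇒ p = 8.2, Q = 7.2.
ΔQ = 7.2 − 6 = +1.2.

+1.2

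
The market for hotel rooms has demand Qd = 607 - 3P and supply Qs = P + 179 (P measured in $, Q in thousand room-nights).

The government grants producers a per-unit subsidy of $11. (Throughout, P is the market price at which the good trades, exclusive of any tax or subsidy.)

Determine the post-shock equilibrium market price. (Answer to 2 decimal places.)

104.25

Solve the original market: 607 - 3P = P + 179, hence P = 107 and Q = 286.
Since sellers receive the price plus the subsidy, the effective supply curve becomes Qs = P + 190.
New equilibrium: 607 - 3P = P + 190 ⇒ 417 = 4P ⇒ P = 104.25, Q = 294.25.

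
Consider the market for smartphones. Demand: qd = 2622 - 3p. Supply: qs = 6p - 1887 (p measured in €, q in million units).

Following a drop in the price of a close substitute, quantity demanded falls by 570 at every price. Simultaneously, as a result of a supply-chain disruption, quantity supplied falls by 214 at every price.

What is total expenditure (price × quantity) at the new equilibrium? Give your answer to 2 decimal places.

Before the shock: 2622 - 3p = 6p - 1887 ⇒ 4509 = 9p ⇒ p = 501, q = 1119.
The shock moves the curves to qd = 2052 - 3p and qs = 6p - 2101.
New equilibrium: 2052 - 3p = 6p - 2101 ⇒ 4153 = 9p ⇒ p = 4153/9 ≈ 461.4444, q = 2003/3 ≈ 667.6667.
New expenditure = 461.4444 × 667.6667 = 308091.07.

308091.07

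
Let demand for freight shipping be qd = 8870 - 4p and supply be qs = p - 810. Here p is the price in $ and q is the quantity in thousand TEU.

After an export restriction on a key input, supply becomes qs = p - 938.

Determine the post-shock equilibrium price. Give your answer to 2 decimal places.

1961.60

Solve the original market: 8870 - 4p = p - 810, hence p = 1936 and q = 1126.
With the change applied: demand qd = 8870 - 4p, supply qs = p - 938.
New equilibrium: 8870 - 4p = p - 938 ⇒ 9808 = 5p ⇒ p = 1961.6, q = 1023.6.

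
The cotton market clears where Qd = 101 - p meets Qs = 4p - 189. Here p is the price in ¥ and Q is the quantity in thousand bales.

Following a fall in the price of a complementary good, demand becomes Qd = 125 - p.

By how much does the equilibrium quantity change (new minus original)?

+19.2

Solve the original market: 101 - p = 4p - 189, hence p = 58 and Q = 43.
With the change applied: demand Qd = 125 - p, supply Qs = 4p - 189.
New equilibrium: 125 - p = 4p - 189 ⇒ 314 = 5p ⇒ p = 62.8, Q = 62.2.
ΔQ = 62.2 − 43 = +19.2.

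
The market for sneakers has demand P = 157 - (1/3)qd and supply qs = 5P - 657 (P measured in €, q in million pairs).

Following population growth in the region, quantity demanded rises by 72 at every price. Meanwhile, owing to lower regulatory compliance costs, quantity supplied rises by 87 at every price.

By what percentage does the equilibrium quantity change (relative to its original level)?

+161.71875

Before the shock: 471 - 3P = 5P - 657 ⇒ 1128 = 8P ⇒ P = 141, q = 48.
The shock moves the curves to qd = 543 - 3P and qs = 5P - 570.
Setting them equal: 543 - 3P = 5P - 570 → 1113 = 8P, so P = 139.125 and q = 125.625.
%Δq = (125.625 − 48) / 48 × 100 = +161.71875%.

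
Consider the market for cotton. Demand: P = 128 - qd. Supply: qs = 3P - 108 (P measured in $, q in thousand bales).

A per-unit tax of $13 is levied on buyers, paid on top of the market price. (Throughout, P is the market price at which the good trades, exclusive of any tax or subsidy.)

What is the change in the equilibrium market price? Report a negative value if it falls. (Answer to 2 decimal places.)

Solve the original market: 128 - P = 3P - 108, hence P = 59 and q = 69.
Since buyers pay the price plus the tax, the effective demand curve becomes qd = 115 - P.
Equate the new curves: 115 - P = 3P - 108, giving 223 = 4P, P = 55.75, q = 59.25.
ΔP = 55.75 − 59 = -3.25.

-3.25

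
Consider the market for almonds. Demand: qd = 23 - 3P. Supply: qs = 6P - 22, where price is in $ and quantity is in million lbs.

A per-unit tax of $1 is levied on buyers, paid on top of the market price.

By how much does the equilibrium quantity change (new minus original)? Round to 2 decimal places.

Initially, 23 - 3P = 6P - 22, so 45 = 9P and P = 5, q = 8.
Since buyers pay the price plus the tax, the effective demand curve becomes qd = 20 - 3P.
Setting them equal: 20 - 3P = 6P - 22 → 42 = 9P, so P = 14/3 ≈ 4.6667 and q = 6.
Δq = 6 − 8 = -2.00.

-2.00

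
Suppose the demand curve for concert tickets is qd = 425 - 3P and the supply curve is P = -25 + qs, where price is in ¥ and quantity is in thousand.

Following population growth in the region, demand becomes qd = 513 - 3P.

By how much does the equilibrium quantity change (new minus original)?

+22

Solve the original market: 425 - 3P = P + 25, hence P = 100 and q = 125.
After the shift, demand is qd = 513 - 3P and supply is qs = P + 25.
Setting them equal: 513 - 3P = P + 25 → 488 = 4P, so P = 122 and q = 147.
Δq = 147 − 125 = +22.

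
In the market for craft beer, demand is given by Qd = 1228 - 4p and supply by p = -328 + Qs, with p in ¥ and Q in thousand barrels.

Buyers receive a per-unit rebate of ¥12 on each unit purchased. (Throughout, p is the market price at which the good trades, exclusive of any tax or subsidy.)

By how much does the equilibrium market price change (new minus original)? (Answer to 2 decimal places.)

+9.60

Initially, 1228 - 4p = p + 328, so 900 = 5p and p = 180, Q = 508.
Since buyers' out-of-pocket price is the market price minus the rebate, the effective demand curve becomes Qd = 1276 - 4p.
Equate the new curves: 1276 - 4p = p + 328, giving 948 = 5p, p = 189.6, Q = 517.6.
Δp = 189.6 − 180 = +9.60.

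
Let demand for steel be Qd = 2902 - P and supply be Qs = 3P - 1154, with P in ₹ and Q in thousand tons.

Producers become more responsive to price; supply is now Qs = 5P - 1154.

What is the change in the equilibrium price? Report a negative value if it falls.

Original equilibrium: 2902 - P = 3P - 1154 gives 4056 = 4P, so P = 1014 and Q = 1888.
The shock moves the curves to Qd = 2902 - P and Qs = 5P - 1154.
Equate the new curves: 2902 - P = 5P - 1154, giving 4056 = 6P, P = 676, Q = 2226.
ΔP = 676 − 1014 = -338.

-338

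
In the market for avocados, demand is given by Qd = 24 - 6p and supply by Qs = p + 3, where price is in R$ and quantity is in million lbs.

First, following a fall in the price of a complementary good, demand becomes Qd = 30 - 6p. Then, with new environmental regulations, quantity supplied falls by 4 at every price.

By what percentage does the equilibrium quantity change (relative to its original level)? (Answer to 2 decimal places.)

-42.86

Before the shock: 24 - 6p = p + 3 ⇒ 21 = 7p ⇒ p = 3, Q = 6.
After the shift, demand is Qd = 30 - 6p and supply is Qs = p - 1.
Clearing the new market: 30 - 6p = p - 1, so p = 31/7 ≈ 4.4286 and Q = 24/7 ≈ 3.4286.
%ΔQ = (3.4286 − 6) / 6 × 100 = -42.86%.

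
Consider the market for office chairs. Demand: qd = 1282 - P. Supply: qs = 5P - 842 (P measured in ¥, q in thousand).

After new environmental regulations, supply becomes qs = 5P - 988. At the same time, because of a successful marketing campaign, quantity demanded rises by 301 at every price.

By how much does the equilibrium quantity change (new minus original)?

+226.5

Original equilibrium: 1282 - P = 5P - 842 gives 2124 = 6P, so P = 354 and q = 928.
The shock moves the curves to qd = 1583 - P and qs = 5P - 988.
Clearing the new market: 1583 - P = 5P - 988, so P = 428.5 and q = 1154.5.
Δq = 1154.5 − 928 = +226.5.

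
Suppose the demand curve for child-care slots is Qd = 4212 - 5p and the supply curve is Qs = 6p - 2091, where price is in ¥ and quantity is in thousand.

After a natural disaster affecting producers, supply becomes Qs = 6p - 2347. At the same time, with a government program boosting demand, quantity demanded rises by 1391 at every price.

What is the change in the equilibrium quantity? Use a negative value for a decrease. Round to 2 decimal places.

Solve the original market: 4212 - 5p = 6p - 2091, hence p = 573 and Q = 1347.
After the shift, demand is Qd = 5603 - 5p and supply is Qs = 6p - 2347.
Equate the new curves: 5603 - 5p = 6p - 2347, giving 7950 = 11p, p = 7950/11 ≈ 722.7273, Q = 21883/11 ≈ 1989.3636.
ΔQ = 1989.3636 − 1347 = +642.36.

+642.36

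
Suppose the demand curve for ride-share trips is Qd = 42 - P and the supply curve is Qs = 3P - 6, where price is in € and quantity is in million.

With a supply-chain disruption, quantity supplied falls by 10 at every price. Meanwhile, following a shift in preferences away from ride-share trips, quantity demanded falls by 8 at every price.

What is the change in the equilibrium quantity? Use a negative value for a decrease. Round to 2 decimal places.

-8.50

Before the shock: 42 - P = 3P - 6 ⇒ 48 = 4P ⇒ P = 12, Q = 30.
The shock moves the curves to Qd = 34 - P and Qs = 3P - 16.
Clearing the new market: 34 - P = 3P - 16, so P = 12.5 and Q = 21.5.
ΔQ = 21.5 − 30 = -8.50.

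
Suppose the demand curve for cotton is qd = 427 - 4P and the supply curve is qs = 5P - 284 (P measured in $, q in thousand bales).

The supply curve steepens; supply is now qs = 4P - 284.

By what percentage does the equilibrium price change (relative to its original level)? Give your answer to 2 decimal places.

Initially, 427 - 4P = 5P - 284, so 711 = 9P and P = 79, q = 111.
The shock moves the curves to qd = 427 - 4P and qs = 4P - 284.
Clearing the new market: 427 - 4P = 4P - 284, so P = 88.875 and q = 71.5.
%ΔP = (88.875 − 79) / 79 × 100 = +12.50%.

+12.50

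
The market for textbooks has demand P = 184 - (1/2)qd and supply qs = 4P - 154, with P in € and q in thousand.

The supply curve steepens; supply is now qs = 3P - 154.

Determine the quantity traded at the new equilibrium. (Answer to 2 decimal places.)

Before the shock: 368 - 2P = 4P - 154 ⇒ 522 = 6P ⇒ P = 87, q = 194.
With the change applied: demand qd = 368 - 2P, supply qs = 3P - 154.
Equate the new curves: 368 - 2P = 3P - 154, giving 522 = 5P, P = 104.4, q = 159.2.

159.20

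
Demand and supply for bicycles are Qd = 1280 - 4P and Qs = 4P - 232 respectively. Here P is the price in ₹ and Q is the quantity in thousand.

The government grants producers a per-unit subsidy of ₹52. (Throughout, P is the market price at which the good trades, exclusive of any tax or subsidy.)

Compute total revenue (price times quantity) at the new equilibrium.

102364

Original equilibrium: 1280 - 4P = 4P - 232 gives 1512 = 8P, so P = 189 and Q = 524.
Since sellers receive the price plus the subsidy, the effective supply curve becomes Qs = 4P - 24.
New equilibrium: 1280 - 4P = 4P - 24 ⇒ 1304 = 8P ⇒ P = 163, Q = 628.
New expenditure = 163 × 628 = 102364.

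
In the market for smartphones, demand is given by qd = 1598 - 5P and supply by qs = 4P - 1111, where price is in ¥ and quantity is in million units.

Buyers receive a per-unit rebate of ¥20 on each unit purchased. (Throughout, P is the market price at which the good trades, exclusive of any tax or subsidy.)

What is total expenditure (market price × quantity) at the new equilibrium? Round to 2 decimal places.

42897.94

Initially, 1598 - 5P = 4P - 1111, so 2709 = 9P and P = 301, q = 93.
Since buyers' out-of-pocket price is the market price minus the rebate, the effective demand curve becomes qd = 1698 - 5P.
Clearing the new market: 1698 - 5P = 4P - 1111, so P = 2809/9 ≈ 312.1111 and q = 1237/9 ≈ 137.4444.
New expenditure = 312.1111 × 137.4444 = 42897.94.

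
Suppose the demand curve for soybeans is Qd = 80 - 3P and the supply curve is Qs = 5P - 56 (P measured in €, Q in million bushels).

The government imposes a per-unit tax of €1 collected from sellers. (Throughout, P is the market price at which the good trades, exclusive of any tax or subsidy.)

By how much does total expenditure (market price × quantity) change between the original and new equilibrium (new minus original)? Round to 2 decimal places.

-14.92

Initially, 80 - 3P = 5P - 56, so 136 = 8P and P = 17, Q = 29.
Since sellers keep the price net of the tax, the effective supply curve becomes Qs = 5P - 61.
Setting them equal: 80 - 3P = 5P - 61 → 141 = 8P, so P = 17.625 and Q = 27.125.
Expenditure moves from 17×29 = 493 to 17.625×27.125 = 478.078125; change = -14.92.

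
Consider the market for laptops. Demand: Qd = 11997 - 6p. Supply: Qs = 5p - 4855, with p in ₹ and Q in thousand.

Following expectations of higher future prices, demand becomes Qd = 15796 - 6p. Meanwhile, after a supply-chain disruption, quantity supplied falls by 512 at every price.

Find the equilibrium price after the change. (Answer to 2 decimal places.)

1923.91

Original equilibrium: 11997 - 6p = 5p - 4855 gives 16852 = 11p, so p = 1532 and Q = 2805.
The new curves are Qd = 15796 - 6p (demand) and Qs = 5p - 5367 (supply).
Equate the new curves: 15796 - 6p = 5p - 5367, giving 21163 = 11p, p = 21163/11 ≈ 1923.9091, Q = 46778/11 ≈ 4252.5455.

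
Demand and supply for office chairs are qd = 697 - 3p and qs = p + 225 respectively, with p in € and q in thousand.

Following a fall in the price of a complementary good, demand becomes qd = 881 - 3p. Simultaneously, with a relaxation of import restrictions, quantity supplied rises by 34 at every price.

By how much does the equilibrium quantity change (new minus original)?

Original equilibrium: 697 - 3p = p + 225 gives 472 = 4p, so p = 118 and q = 343.
With the change applied: demand qd = 881 - 3p, supply qs = p + 259.
Equate the new curves: 881 - 3p = p + 259, giving 622 = 4p, p = 155.5, q = 414.5.
Δq = 414.5 − 343 = +71.5.

+71.5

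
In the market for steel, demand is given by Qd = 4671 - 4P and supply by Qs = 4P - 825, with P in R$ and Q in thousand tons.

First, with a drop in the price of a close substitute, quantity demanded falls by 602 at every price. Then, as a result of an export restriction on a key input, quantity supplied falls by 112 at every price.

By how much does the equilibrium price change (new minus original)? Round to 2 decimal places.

Solve the original market: 4671 - 4P = 4P - 825, hence P = 687 and Q = 1923.
The shock moves the curves to Qd = 4069 - 4P and Qs = 4P - 937.
New equilibrium: 4069 - 4P = 4P - 937 ⇒ 5006 = 8P ⇒ P = 625.75, Q = 1566.
ΔP = 625.75 − 687 = -61.25.

-61.25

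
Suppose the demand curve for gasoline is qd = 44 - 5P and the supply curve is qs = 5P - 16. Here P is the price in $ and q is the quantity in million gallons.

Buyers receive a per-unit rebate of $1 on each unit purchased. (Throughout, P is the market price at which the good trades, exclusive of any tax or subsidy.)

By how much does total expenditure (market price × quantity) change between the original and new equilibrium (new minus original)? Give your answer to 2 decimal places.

+23.25

Solve the original market: 44 - 5P = 5P - 16, hence P = 6 and q = 14.
Since buyers' out-of-pocket price is the market price minus the rebate, the effective demand curve becomes qd = 49 - 5P.
Equate the new curves: 49 - 5P = 5P - 16, giving 65 = 10P, P = 6.5, q = 16.5.
Expenditure moves from 6×14 = 84 to 6.5×16.5 = 107.25; change = +23.25.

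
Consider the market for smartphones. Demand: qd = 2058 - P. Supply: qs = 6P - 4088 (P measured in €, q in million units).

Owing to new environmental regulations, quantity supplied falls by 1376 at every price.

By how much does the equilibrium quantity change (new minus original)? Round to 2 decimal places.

Initially, 2058 - P = 6P - 4088, so 6146 = 7P and P = 878, q = 1180.
With the change applied: demand qd = 2058 - P, supply qs = 6P - 5464.
Equate the new curves: 2058 - P = 6P - 5464, giving 7522 = 7P, P = 7522/7 ≈ 1074.5714, q = 6884/7 ≈ 983.4286.
Δq = 983.4286 − 1180 = -196.57.

-196.57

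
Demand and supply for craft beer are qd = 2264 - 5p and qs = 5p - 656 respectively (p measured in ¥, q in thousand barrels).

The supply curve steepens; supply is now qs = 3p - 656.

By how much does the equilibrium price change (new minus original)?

+73

Original equilibrium: 2264 - 5p = 5p - 656 gives 2920 = 10p, so p = 292 and q = 804.
With the change applied: demand qd = 2264 - 5p, supply qs = 3p - 656.
Clearing the new market: 2264 - 5p = 3p - 656, so p = 365 and q = 439.
Δp = 365 − 292 = +73.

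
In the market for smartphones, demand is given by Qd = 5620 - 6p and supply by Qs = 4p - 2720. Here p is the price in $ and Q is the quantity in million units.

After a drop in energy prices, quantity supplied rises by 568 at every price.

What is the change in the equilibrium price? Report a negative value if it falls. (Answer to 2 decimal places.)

Solve the original market: 5620 - 6p = 4p - 2720, hence p = 834 and Q = 616.
The shock moves the curves to Qd = 5620 - 6p and Qs = 4p - 2152.
Setting them equal: 5620 - 6p = 4p - 2152 → 7772 = 10p, so p = 777.2 and Q = 956.8.
Δp = 777.2 − 834 = -56.80.

-56.80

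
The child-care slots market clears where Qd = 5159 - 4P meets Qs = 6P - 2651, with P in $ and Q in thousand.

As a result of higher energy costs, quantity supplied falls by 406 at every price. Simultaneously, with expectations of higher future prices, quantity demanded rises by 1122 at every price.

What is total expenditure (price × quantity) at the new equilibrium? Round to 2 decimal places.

2377268.04

Initially, 5159 - 4P = 6P - 2651, so 7810 = 10P and P = 781, Q = 2035.
The new curves are Qd = 6281 - 4P (demand) and Qs = 6P - 3057 (supply).
Equate the new curves: 6281 - 4P = 6P - 3057, giving 9338 = 10P, P = 933.8, Q = 2545.8.
New expenditure = 933.8 × 2545.8 = 2377268.04.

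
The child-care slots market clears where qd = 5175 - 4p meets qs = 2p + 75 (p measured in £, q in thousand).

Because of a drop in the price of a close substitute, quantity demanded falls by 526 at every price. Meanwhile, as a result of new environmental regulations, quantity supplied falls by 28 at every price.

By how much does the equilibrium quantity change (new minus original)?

-194

Before the shock: 5175 - 4p = 2p + 75 ⇒ 5100 = 6p ⇒ p = 850, q = 1775.
The shock moves the curves to qd = 4649 - 4p and qs = 2p + 47.
Setting them equal: 4649 - 4p = 2p + 47 → 4602 = 6p, so p = 767 and q = 1581.
Δq = 1581 − 1775 = -194.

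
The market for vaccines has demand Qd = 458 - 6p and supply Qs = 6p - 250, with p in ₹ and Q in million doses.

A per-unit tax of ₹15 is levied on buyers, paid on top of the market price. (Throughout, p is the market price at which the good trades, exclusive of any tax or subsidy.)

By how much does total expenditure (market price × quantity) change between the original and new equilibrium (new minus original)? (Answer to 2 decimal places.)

Original equilibrium: 458 - 6p = 6p - 250 gives 708 = 12p, so p = 59 and Q = 104.
Since buyers pay the price plus the tax, the effective demand curve becomes Qd = 368 - 6p.
Clearing the new market: 368 - 6p = 6p - 250, so p = 51.5 and Q = 59.
Expenditure moves from 59×104 = 6136 to 51.5×59 = 3038.5; change = -3097.50.

-3097.50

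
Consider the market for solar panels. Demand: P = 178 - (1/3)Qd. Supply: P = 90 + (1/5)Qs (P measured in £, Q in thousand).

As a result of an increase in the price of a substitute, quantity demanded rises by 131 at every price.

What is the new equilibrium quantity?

246.875

Original equilibrium: 534 - 3P = 5P - 450 gives 984 = 8P, so P = 123 and Q = 165.
The shock moves the curves to Qd = 665 - 3P and Qs = 5P - 450.
New equilibrium: 665 - 3P = 5P - 450 ⇒ 1115 = 8P ⇒ P = 139.375, Q = 246.875.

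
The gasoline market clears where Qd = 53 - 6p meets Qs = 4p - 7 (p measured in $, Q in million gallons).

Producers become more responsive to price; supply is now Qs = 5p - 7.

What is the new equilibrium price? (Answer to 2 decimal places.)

Solve the original market: 53 - 6p = 4p - 7, hence p = 6 and Q = 17.
The shock moves the curves to Qd = 53 - 6p and Qs = 5p - 7.
Clearing the new market: 53 - 6p = 5p - 7, so p = 60/11 ≈ 5.4545 and Q = 223/11 ≈ 20.2727.

5.45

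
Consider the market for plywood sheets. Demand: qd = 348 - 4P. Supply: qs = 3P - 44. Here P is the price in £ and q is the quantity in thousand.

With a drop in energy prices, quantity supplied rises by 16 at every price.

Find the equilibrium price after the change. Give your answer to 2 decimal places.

Initially, 348 - 4P = 3P - 44, so 392 = 7P and P = 56, q = 124.
The shock moves the curves to qd = 348 - 4P and qs = 3P - 28.
Setting them equal: 348 - 4P = 3P - 28 → 376 = 7P, so P = 376/7 ≈ 53.7143 and q = 932/7 ≈ 133.1429.

53.71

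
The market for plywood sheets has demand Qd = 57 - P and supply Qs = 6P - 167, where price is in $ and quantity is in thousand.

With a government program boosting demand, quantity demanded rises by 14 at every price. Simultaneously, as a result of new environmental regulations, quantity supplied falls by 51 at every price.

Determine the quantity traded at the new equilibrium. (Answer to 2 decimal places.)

29.71

Original equilibrium: 57 - P = 6P - 167 gives 224 = 7P, so P = 32 and Q = 25.
With the change applied: demand Qd = 71 - P, supply Qs = 6P - 218.
Clearing the new market: 71 - P = 6P - 218, so P = 289/7 ≈ 41.2857 and Q = 208/7 ≈ 29.7143.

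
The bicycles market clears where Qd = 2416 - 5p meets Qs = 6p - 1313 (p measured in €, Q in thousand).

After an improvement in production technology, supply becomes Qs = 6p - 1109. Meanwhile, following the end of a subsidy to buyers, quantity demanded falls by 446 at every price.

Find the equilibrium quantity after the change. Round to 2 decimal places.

570.45

Solve the original market: 2416 - 5p = 6p - 1313, hence p = 339 and Q = 721.
After the shift, demand is Qd = 1970 - 5p and supply is Qs = 6p - 1109.
Setting them equal: 1970 - 5p = 6p - 1109 → 3079 = 11p, so p = 3079/11 ≈ 279.9091 and Q = 6275/11 ≈ 570.4545.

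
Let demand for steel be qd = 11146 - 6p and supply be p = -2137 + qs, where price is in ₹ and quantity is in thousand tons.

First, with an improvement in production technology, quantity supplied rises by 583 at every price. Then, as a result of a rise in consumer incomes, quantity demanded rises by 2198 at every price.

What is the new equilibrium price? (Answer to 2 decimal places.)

Solve the original market: 11146 - 6p = p + 2137, hence p = 1287 and q = 3424.
After the shift, demand is qd = 13344 - 6p and supply is qs = p + 2720.
Equate the new curves: 13344 - 6p = p + 2720, giving 10624 = 7p, p = 10624/7 ≈ 1517.7143, q = 29664/7 ≈ 4237.7143.

1517.71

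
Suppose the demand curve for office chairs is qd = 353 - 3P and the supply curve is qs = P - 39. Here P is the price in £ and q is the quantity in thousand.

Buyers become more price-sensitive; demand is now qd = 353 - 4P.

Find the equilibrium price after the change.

78.4

Original equilibrium: 353 - 3P = P - 39 gives 392 = 4P, so P = 98 and q = 59.
The shock moves the curves to qd = 353 - 4P and qs = P - 39.
Setting them equal: 353 - 4P = P - 39 → 392 = 5P, so P = 78.4 and q = 39.4.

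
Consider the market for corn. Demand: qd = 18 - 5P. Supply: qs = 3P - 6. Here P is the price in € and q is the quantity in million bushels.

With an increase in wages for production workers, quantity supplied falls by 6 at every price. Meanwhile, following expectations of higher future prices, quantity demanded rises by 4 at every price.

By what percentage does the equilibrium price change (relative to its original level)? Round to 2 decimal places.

Initially, 18 - 5P = 3P - 6, so 24 = 8P and P = 3, q = 3.
After the shift, demand is qd = 22 - 5P and supply is qs = 3P - 12.
Equate the new curves: 22 - 5P = 3P - 12, giving 34 = 8P, P = 4.25, q = 0.75.
%ΔP = (4.25 − 3) / 3 × 100 = +41.67%.

+41.67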